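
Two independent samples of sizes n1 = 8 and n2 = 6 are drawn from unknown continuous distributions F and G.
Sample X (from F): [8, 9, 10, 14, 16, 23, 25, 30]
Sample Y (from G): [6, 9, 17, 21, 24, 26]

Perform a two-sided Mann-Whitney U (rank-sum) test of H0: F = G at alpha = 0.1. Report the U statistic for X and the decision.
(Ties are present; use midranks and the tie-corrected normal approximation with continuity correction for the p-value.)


Step 1: Combine and sort all 14 observations; assign midranks.
sorted (value, group): (6,Y), (8,X), (9,X), (9,Y), (10,X), (14,X), (16,X), (17,Y), (21,Y), (23,X), (24,Y), (25,X), (26,Y), (30,X)
ranks: 6->1, 8->2, 9->3.5, 9->3.5, 10->5, 14->6, 16->7, 17->8, 21->9, 23->10, 24->11, 25->12, 26->13, 30->14
Step 2: Rank sum for X: R1 = 2 + 3.5 + 5 + 6 + 7 + 10 + 12 + 14 = 59.5.
Step 3: U_X = R1 - n1(n1+1)/2 = 59.5 - 8*9/2 = 59.5 - 36 = 23.5.
       U_Y = n1*n2 - U_X = 48 - 23.5 = 24.5.
Step 4: Ties are present, so use the tie-corrected normal approximation (with continuity correction) for the p-value.
Step 5: p-value = 1.000000; compare to alpha = 0.1. fail to reject H0.

U_X = 23.5, p = 1.000000, fail to reject H0 at alpha = 0.1.


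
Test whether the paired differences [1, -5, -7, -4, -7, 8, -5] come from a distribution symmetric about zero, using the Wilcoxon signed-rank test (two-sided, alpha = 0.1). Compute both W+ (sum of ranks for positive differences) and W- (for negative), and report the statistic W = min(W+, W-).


Step 1: Drop any zero differences (none here) and take |d_i|.
|d| = [1, 5, 7, 4, 7, 8, 5]
Step 2: Midrank |d_i| (ties get averaged ranks).
ranks: |1|->1, |5|->3.5, |7|->5.5, |4|->2, |7|->5.5, |8|->7, |5|->3.5
Step 3: Attach original signs; sum ranks with positive sign and with negative sign.
W+ = 1 + 7 = 8
W- = 3.5 + 5.5 + 2 + 5.5 + 3.5 = 20
(Check: W+ + W- = 28 should equal n(n+1)/2 = 28.)
Step 4: Test statistic W = min(W+, W-) = 8.
Step 5: Ties in |d|, so use the tie-corrected normal approximation.
        E[W] = n(n+1)/4 = 7*8/4 = 14.
        Tie groups: |d|=5 (t=2), |d|=7 (t=2); sum(t^3 - t) = 12.
        Var[W] = n(n+1)(2n+1)/24 - sum(t^3-t)/48 = 840/24 - 12/48 = 34.75.
        z = (W - E[W]) / sqrt(Var[W]) = (8 - 14) / 5.8949 = -1.0178.
        Two-sided p = 2*Phi(z) = 0.308760.
Step 6: alpha = 0.1. fail to reject H0.

W+ = 8, W- = 20, W = min = 8, p = 0.308760, fail to reject H0.


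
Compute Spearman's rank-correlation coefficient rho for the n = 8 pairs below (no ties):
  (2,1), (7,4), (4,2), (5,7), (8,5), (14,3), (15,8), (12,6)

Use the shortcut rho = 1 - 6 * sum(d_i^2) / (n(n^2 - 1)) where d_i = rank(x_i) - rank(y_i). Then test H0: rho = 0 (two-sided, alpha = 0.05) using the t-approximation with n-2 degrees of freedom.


Step 1: Rank x and y separately (midranks; no ties here).
rank(x): 2->1, 7->4, 4->2, 5->3, 8->5, 14->7, 15->8, 12->6
rank(y): 1->1, 4->4, 2->2, 7->7, 5->5, 3->3, 8->8, 6->6
Step 2: d_i = R_x(i) - R_y(i); compute d_i^2.
  (1-1)^2=0, (4-4)^2=0, (2-2)^2=0, (3-7)^2=16, (5-5)^2=0, (7-3)^2=16, (8-8)^2=0, (6-6)^2=0
sum(d^2) = 32.
Step 3: rho = 1 - 6*32 / (8*(8^2 - 1)) = 1 - 192/504 = 0.619048.
Step 4: Under H0, t = rho * sqrt((n-2)/(1-rho^2)) = 1.9308 ~ t(6).
Step 5: Two-sided p-value from the t-distribution with 6 df = 0.101733.
Step 6: alpha = 0.05. fail to reject H0.

rho = 0.6190, p = 0.101733, fail to reject H0 at alpha = 0.05.


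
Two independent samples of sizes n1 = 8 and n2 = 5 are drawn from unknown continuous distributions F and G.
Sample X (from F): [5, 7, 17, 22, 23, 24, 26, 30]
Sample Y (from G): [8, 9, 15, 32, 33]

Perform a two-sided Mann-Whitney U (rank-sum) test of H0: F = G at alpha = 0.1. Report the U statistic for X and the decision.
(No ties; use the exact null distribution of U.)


Step 1: Combine and sort all 13 observations; assign midranks.
sorted (value, group): (5,X), (7,X), (8,Y), (9,Y), (15,Y), (17,X), (22,X), (23,X), (24,X), (26,X), (30,X), (32,Y), (33,Y)
ranks: 5->1, 7->2, 8->3, 9->4, 15->5, 17->6, 22->7, 23->8, 24->9, 26->10, 30->11, 32->12, 33->13
Step 2: Rank sum for X: R1 = 1 + 2 + 6 + 7 + 8 + 9 + 10 + 11 = 54.
Step 3: U_X = R1 - n1(n1+1)/2 = 54 - 8*9/2 = 54 - 36 = 18.
       U_Y = n1*n2 - U_X = 40 - 18 = 22.
Step 4: No ties, so the exact null distribution of U (based on enumerating the C(13,8) = 1287 equally likely rank assignments) gives the two-sided p-value.
Step 5: p-value = 0.832945; compare to alpha = 0.1. fail to reject H0.

U_X = 18, p = 0.832945, fail to reject H0 at alpha = 0.1.


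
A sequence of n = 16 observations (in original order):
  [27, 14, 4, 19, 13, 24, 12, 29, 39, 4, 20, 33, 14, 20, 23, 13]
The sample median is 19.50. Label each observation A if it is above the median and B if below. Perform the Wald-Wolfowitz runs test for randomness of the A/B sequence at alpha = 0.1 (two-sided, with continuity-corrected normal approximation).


Step 1: Compute median = 19.50; label A = above, B = below.
Labels in order: ABBBBABAABAABAAB  (n_A = 8, n_B = 8)
Step 2: Count runs R = 10.
Step 3: Under H0 (random ordering), E[R] = 2*n_A*n_B/(n_A+n_B) + 1 = 2*8*8/16 + 1 = 9.0000.
        Var[R] = 2*n_A*n_B*(2*n_A*n_B - n_A - n_B) / ((n_A+n_B)^2 * (n_A+n_B-1)) = 14336/3840 = 3.7333.
        SD[R] = 1.9322.
Step 4: Continuity-corrected z = (R - 0.5 - E[R]) / SD[R] = (10 - 0.5 - 9.0000) / 1.9322 = 0.2588.
Step 5: Two-sided p-value via normal approximation = 2*(1 - Phi(|z|)) = 0.795809.
Step 6: alpha = 0.1. fail to reject H0.

R = 10, z = 0.2588, p = 0.795809, fail to reject H0.


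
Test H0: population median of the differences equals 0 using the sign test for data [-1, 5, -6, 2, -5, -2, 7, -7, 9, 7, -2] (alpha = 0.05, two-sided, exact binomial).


Step 1: Discard zero differences. Original n = 11; n_eff = number of nonzero differences = 11.
Nonzero differences (with sign): -1, +5, -6, +2, -5, -2, +7, -7, +9, +7, -2
Step 2: Count signs: positive = 5, negative = 6.
Step 3: Under H0: P(positive) = 0.5, so the number of positives S ~ Bin(11, 0.5).
Step 4: Two-sided exact p-value = sum of Bin(11,0.5) probabilities at or below the observed probability = 1.000000.
Step 5: alpha = 0.05. fail to reject H0.

n_eff = 11, pos = 5, neg = 6, p = 1.000000, fail to reject H0.


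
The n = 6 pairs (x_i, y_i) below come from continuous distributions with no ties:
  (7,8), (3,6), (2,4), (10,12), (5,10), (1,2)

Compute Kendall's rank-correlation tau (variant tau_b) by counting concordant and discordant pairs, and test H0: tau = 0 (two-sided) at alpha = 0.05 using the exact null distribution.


Step 1: Enumerate the 15 unordered pairs (i,j) with i<j and classify each by sign(x_j-x_i) * sign(y_j-y_i).
  (1,2):dx=-4,dy=-2->C; (1,3):dx=-5,dy=-4->C; (1,4):dx=+3,dy=+4->C; (1,5):dx=-2,dy=+2->D
  (1,6):dx=-6,dy=-6->C; (2,3):dx=-1,dy=-2->C; (2,4):dx=+7,dy=+6->C; (2,5):dx=+2,dy=+4->C
  (2,6):dx=-2,dy=-4->C; (3,4):dx=+8,dy=+8->C; (3,5):dx=+3,dy=+6->C; (3,6):dx=-1,dy=-2->C
  (4,5):dx=-5,dy=-2->C; (4,6):dx=-9,dy=-10->C; (5,6):dx=-4,dy=-8->C
Step 2: C = 14, D = 1, total pairs = 15.
Step 3: tau = (C - D)/(n(n-1)/2) = (14 - 1)/15 = 0.866667.
Step 4: Exact two-sided p-value (enumerate n! = 720 permutations of y under H0): p = 0.016667.
Step 5: alpha = 0.05. reject H0.

tau_b = 0.8667 (C=14, D=1), p = 0.016667, reject H0.


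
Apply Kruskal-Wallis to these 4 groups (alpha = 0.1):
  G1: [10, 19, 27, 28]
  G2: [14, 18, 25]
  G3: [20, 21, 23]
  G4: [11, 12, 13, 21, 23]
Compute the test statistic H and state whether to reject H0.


Step 1: Combine all N = 15 observations and assign midranks.
sorted (value, group, rank): (10,G1,1), (11,G4,2), (12,G4,3), (13,G4,4), (14,G2,5), (18,G2,6), (19,G1,7), (20,G3,8), (21,G3,9.5), (21,G4,9.5), (23,G3,11.5), (23,G4,11.5), (25,G2,13), (27,G1,14), (28,G1,15)
Step 2: Sum ranks within each group.
R_1 = 37 (n_1 = 4)
R_2 = 24 (n_2 = 3)
R_3 = 29 (n_3 = 3)
R_4 = 30 (n_4 = 5)
Step 3: H = 12/(N(N+1)) * sum(R_i^2/n_i) - 3(N+1)
     = 12/(15*16) * (37^2/4 + 24^2/3 + 29^2/3 + 30^2/5) - 3*16
     = 0.050000 * 994.583 - 48
     = 1.729167.
Step 4: Ties present; correction factor C = 1 - 12/(15^3 - 15) = 0.996429. Corrected H = 1.729167 / 0.996429 = 1.735364.
Step 5: Under H0, H ~ chi^2(3); p-value = 0.629100.
Step 6: alpha = 0.1. fail to reject H0.

H = 1.7354, df = 3, p = 0.629100, fail to reject H0.


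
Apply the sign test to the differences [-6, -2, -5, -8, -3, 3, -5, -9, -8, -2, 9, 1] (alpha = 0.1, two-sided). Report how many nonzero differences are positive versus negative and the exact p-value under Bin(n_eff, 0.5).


Step 1: Discard zero differences. Original n = 12; n_eff = number of nonzero differences = 12.
Nonzero differences (with sign): -6, -2, -5, -8, -3, +3, -5, -9, -8, -2, +9, +1
Step 2: Count signs: positive = 3, negative = 9.
Step 3: Under H0: P(positive) = 0.5, so the number of positives S ~ Bin(12, 0.5).
Step 4: Two-sided exact p-value = sum of Bin(12,0.5) probabilities at or below the observed probability = 0.145996.
Step 5: alpha = 0.1. fail to reject H0.

n_eff = 12, pos = 3, neg = 9, p = 0.145996, fail to reject H0.


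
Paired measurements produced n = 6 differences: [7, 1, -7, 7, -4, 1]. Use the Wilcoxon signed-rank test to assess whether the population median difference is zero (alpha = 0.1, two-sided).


Step 1: Drop any zero differences (none here) and take |d_i|.
|d| = [7, 1, 7, 7, 4, 1]
Step 2: Midrank |d_i| (ties get averaged ranks).
ranks: |7|->5, |1|->1.5, |7|->5, |7|->5, |4|->3, |1|->1.5
Step 3: Attach original signs; sum ranks with positive sign and with negative sign.
W+ = 5 + 1.5 + 5 + 1.5 = 13
W- = 5 + 3 = 8
(Check: W+ + W- = 21 should equal n(n+1)/2 = 21.)
Step 4: Test statistic W = min(W+, W-) = 8.
Step 5: Ties in |d|, so use the tie-corrected normal approximation.
        E[W] = n(n+1)/4 = 6*7/4 = 10.5.
        Tie groups: |d|=1 (t=2), |d|=7 (t=3); sum(t^3 - t) = 30.
        Var[W] = n(n+1)(2n+1)/24 - sum(t^3-t)/48 = 546/24 - 30/48 = 22.125.
        z = (W - E[W]) / sqrt(Var[W]) = (8 - 10.5) / 4.7037 = -0.5315.
        Two-sided p = 2*Phi(z) = 0.595076.
Step 6: alpha = 0.1. fail to reject H0.

W+ = 13, W- = 8, W = min = 8, p = 0.595076, fail to reject H0.


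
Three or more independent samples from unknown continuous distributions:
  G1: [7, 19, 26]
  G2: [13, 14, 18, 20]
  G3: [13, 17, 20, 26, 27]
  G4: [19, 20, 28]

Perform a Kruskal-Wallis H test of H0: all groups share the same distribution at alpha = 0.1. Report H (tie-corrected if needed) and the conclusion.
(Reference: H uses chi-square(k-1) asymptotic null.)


Step 1: Combine all N = 15 observations and assign midranks.
sorted (value, group, rank): (7,G1,1), (13,G2,2.5), (13,G3,2.5), (14,G2,4), (17,G3,5), (18,G2,6), (19,G1,7.5), (19,G4,7.5), (20,G2,10), (20,G3,10), (20,G4,10), (26,G1,12.5), (26,G3,12.5), (27,G3,14), (28,G4,15)
Step 2: Sum ranks within each group.
R_1 = 21 (n_1 = 3)
R_2 = 22.5 (n_2 = 4)
R_3 = 44 (n_3 = 5)
R_4 = 32.5 (n_4 = 3)
Step 3: H = 12/(N(N+1)) * sum(R_i^2/n_i) - 3(N+1)
     = 12/(15*16) * (21^2/3 + 22.5^2/4 + 44^2/5 + 32.5^2/3) - 3*16
     = 0.050000 * 1012.85 - 48
     = 2.642292.
Step 4: Ties present; correction factor C = 1 - 42/(15^3 - 15) = 0.987500. Corrected H = 2.642292 / 0.987500 = 2.675738.
Step 5: Under H0, H ~ chi^2(3); p-value = 0.444366.
Step 6: alpha = 0.1. fail to reject H0.

H = 2.6757, df = 3, p = 0.444366, fail to reject H0.


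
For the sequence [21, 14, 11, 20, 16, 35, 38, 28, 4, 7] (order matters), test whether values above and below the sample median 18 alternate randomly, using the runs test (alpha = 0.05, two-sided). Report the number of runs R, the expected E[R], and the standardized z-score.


Step 1: Compute median = 18; label A = above, B = below.
Labels in order: ABBABAAABB  (n_A = 5, n_B = 5)
Step 2: Count runs R = 6.
Step 3: Under H0 (random ordering), E[R] = 2*n_A*n_B/(n_A+n_B) + 1 = 2*5*5/10 + 1 = 6.0000.
        Var[R] = 2*n_A*n_B*(2*n_A*n_B - n_A - n_B) / ((n_A+n_B)^2 * (n_A+n_B-1)) = 2000/900 = 2.2222.
        SD[R] = 1.4907.
Step 4: R = E[R], so z = 0 with no continuity correction.
Step 5: Two-sided p-value via normal approximation = 2*(1 - Phi(|z|)) = 1.000000.
Step 6: alpha = 0.05. fail to reject H0.

R = 6, z = 0.0000, p = 1.000000, fail to reject H0.


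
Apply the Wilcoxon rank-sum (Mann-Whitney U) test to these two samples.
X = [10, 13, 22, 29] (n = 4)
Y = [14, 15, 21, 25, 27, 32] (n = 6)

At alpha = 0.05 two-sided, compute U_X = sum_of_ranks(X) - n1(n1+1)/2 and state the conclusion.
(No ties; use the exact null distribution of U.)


Step 1: Combine and sort all 10 observations; assign midranks.
sorted (value, group): (10,X), (13,X), (14,Y), (15,Y), (21,Y), (22,X), (25,Y), (27,Y), (29,X), (32,Y)
ranks: 10->1, 13->2, 14->3, 15->4, 21->5, 22->6, 25->7, 27->8, 29->9, 32->10
Step 2: Rank sum for X: R1 = 1 + 2 + 6 + 9 = 18.
Step 3: U_X = R1 - n1(n1+1)/2 = 18 - 4*5/2 = 18 - 10 = 8.
       U_Y = n1*n2 - U_X = 24 - 8 = 16.
Step 4: No ties, so the exact null distribution of U (based on enumerating the C(10,4) = 210 equally likely rank assignments) gives the two-sided p-value.
Step 5: p-value = 0.476190; compare to alpha = 0.05. fail to reject H0.

U_X = 8, p = 0.476190, fail to reject H0 at alpha = 0.05.


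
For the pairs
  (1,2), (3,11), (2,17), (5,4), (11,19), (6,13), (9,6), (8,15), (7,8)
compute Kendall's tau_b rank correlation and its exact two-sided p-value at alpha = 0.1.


Step 1: Enumerate the 36 unordered pairs (i,j) with i<j and classify each by sign(x_j-x_i) * sign(y_j-y_i).
  (1,2):dx=+2,dy=+9->C; (1,3):dx=+1,dy=+15->C; (1,4):dx=+4,dy=+2->C; (1,5):dx=+10,dy=+17->C
  (1,6):dx=+5,dy=+11->C; (1,7):dx=+8,dy=+4->C; (1,8):dx=+7,dy=+13->C; (1,9):dx=+6,dy=+6->C
  (2,3):dx=-1,dy=+6->D; (2,4):dx=+2,dy=-7->D; (2,5):dx=+8,dy=+8->C; (2,6):dx=+3,dy=+2->C
  (2,7):dx=+6,dy=-5->D; (2,8):dx=+5,dy=+4->C; (2,9):dx=+4,dy=-3->D; (3,4):dx=+3,dy=-13->D
  (3,5):dx=+9,dy=+2->C; (3,6):dx=+4,dy=-4->D; (3,7):dx=+7,dy=-11->D; (3,8):dx=+6,dy=-2->D
  (3,9):dx=+5,dy=-9->D; (4,5):dx=+6,dy=+15->C; (4,6):dx=+1,dy=+9->C; (4,7):dx=+4,dy=+2->C
  (4,8):dx=+3,dy=+11->C; (4,9):dx=+2,dy=+4->C; (5,6):dx=-5,dy=-6->C; (5,7):dx=-2,dy=-13->C
  (5,8):dx=-3,dy=-4->C; (5,9):dx=-4,dy=-11->C; (6,7):dx=+3,dy=-7->D; (6,8):dx=+2,dy=+2->C
  (6,9):dx=+1,dy=-5->D; (7,8):dx=-1,dy=+9->D; (7,9):dx=-2,dy=+2->D; (8,9):dx=-1,dy=-7->C
Step 2: C = 23, D = 13, total pairs = 36.
Step 3: tau = (C - D)/(n(n-1)/2) = (23 - 13)/36 = 0.277778.
Step 4: Exact two-sided p-value (enumerate n! = 362880 permutations of y under H0): p = 0.358488.
Step 5: alpha = 0.1. fail to reject H0.

tau_b = 0.2778 (C=23, D=13), p = 0.358488, fail to reject H0.


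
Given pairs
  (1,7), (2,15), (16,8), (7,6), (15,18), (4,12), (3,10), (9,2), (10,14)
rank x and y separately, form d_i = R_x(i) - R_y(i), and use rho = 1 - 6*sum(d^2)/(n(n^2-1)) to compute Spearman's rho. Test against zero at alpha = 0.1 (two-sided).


Step 1: Rank x and y separately (midranks; no ties here).
rank(x): 1->1, 2->2, 16->9, 7->5, 15->8, 4->4, 3->3, 9->6, 10->7
rank(y): 7->3, 15->8, 8->4, 6->2, 18->9, 12->6, 10->5, 2->1, 14->7
Step 2: d_i = R_x(i) - R_y(i); compute d_i^2.
  (1-3)^2=4, (2-8)^2=36, (9-4)^2=25, (5-2)^2=9, (8-9)^2=1, (4-6)^2=4, (3-5)^2=4, (6-1)^2=25, (7-7)^2=0
sum(d^2) = 108.
Step 3: rho = 1 - 6*108 / (9*(9^2 - 1)) = 1 - 648/720 = 0.100000.
Step 4: Under H0, t = rho * sqrt((n-2)/(1-rho^2)) = 0.2659 ~ t(7).
Step 5: Two-sided p-value from the t-distribution with 7 df = 0.797972.
Step 6: alpha = 0.1. fail to reject H0.

rho = 0.1000, p = 0.797972, fail to reject H0 at alpha = 0.1.


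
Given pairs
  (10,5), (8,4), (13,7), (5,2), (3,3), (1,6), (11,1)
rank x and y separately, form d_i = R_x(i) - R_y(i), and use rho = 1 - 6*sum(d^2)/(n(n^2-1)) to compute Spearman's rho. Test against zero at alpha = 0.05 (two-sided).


Step 1: Rank x and y separately (midranks; no ties here).
rank(x): 10->5, 8->4, 13->7, 5->3, 3->2, 1->1, 11->6
rank(y): 5->5, 4->4, 7->7, 2->2, 3->3, 6->6, 1->1
Step 2: d_i = R_x(i) - R_y(i); compute d_i^2.
  (5-5)^2=0, (4-4)^2=0, (7-7)^2=0, (3-2)^2=1, (2-3)^2=1, (1-6)^2=25, (6-1)^2=25
sum(d^2) = 52.
Step 3: rho = 1 - 6*52 / (7*(7^2 - 1)) = 1 - 312/336 = 0.071429.
Step 4: Under H0, t = rho * sqrt((n-2)/(1-rho^2)) = 0.1601 ~ t(5).
Step 5: Two-sided p-value from the t-distribution with 5 df = 0.879048.
Step 6: alpha = 0.05. fail to reject H0.

rho = 0.0714, p = 0.879048, fail to reject H0 at alpha = 0.05.


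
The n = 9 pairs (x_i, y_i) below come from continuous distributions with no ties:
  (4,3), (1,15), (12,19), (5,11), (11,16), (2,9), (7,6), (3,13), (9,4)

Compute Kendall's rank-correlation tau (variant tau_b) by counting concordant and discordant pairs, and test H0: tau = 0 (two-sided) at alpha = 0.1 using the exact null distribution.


Step 1: Enumerate the 36 unordered pairs (i,j) with i<j and classify each by sign(x_j-x_i) * sign(y_j-y_i).
  (1,2):dx=-3,dy=+12->D; (1,3):dx=+8,dy=+16->C; (1,4):dx=+1,dy=+8->C; (1,5):dx=+7,dy=+13->C
  (1,6):dx=-2,dy=+6->D; (1,7):dx=+3,dy=+3->C; (1,8):dx=-1,dy=+10->D; (1,9):dx=+5,dy=+1->C
  (2,3):dx=+11,dy=+4->C; (2,4):dx=+4,dy=-4->D; (2,5):dx=+10,dy=+1->C; (2,6):dx=+1,dy=-6->D
  (2,7):dx=+6,dy=-9->D; (2,8):dx=+2,dy=-2->D; (2,9):dx=+8,dy=-11->D; (3,4):dx=-7,dy=-8->C
  (3,5):dx=-1,dy=-3->C; (3,6):dx=-10,dy=-10->C; (3,7):dx=-5,dy=-13->C; (3,8):dx=-9,dy=-6->C
  (3,9):dx=-3,dy=-15->C; (4,5):dx=+6,dy=+5->C; (4,6):dx=-3,dy=-2->C; (4,7):dx=+2,dy=-5->D
  (4,8):dx=-2,dy=+2->D; (4,9):dx=+4,dy=-7->D; (5,6):dx=-9,dy=-7->C; (5,7):dx=-4,dy=-10->C
  (5,8):dx=-8,dy=-3->C; (5,9):dx=-2,dy=-12->C; (6,7):dx=+5,dy=-3->D; (6,8):dx=+1,dy=+4->C
  (6,9):dx=+7,dy=-5->D; (7,8):dx=-4,dy=+7->D; (7,9):dx=+2,dy=-2->D; (8,9):dx=+6,dy=-9->D
Step 2: C = 20, D = 16, total pairs = 36.
Step 3: tau = (C - D)/(n(n-1)/2) = (20 - 16)/36 = 0.111111.
Step 4: Exact two-sided p-value (enumerate n! = 362880 permutations of y under H0): p = 0.761414.
Step 5: alpha = 0.1. fail to reject H0.

tau_b = 0.1111 (C=20, D=16), p = 0.761414, fail to reject H0.


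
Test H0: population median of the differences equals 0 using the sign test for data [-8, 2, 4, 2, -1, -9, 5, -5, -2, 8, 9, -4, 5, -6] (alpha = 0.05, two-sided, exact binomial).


Step 1: Discard zero differences. Original n = 14; n_eff = number of nonzero differences = 14.
Nonzero differences (with sign): -8, +2, +4, +2, -1, -9, +5, -5, -2, +8, +9, -4, +5, -6
Step 2: Count signs: positive = 7, negative = 7.
Step 3: Under H0: P(positive) = 0.5, so the number of positives S ~ Bin(14, 0.5).
Step 4: Two-sided exact p-value = sum of Bin(14,0.5) probabilities at or below the observed probability = 1.000000.
Step 5: alpha = 0.05. fail to reject H0.

n_eff = 14, pos = 7, neg = 7, p = 1.000000, fail to reject H0.


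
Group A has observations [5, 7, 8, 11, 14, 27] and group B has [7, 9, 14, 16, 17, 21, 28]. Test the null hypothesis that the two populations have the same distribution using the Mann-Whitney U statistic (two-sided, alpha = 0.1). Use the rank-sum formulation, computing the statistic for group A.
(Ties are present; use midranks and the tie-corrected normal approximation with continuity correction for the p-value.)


Step 1: Combine and sort all 13 observations; assign midranks.
sorted (value, group): (5,X), (7,X), (7,Y), (8,X), (9,Y), (11,X), (14,X), (14,Y), (16,Y), (17,Y), (21,Y), (27,X), (28,Y)
ranks: 5->1, 7->2.5, 7->2.5, 8->4, 9->5, 11->6, 14->7.5, 14->7.5, 16->9, 17->10, 21->11, 27->12, 28->13
Step 2: Rank sum for X: R1 = 1 + 2.5 + 4 + 6 + 7.5 + 12 = 33.
Step 3: U_X = R1 - n1(n1+1)/2 = 33 - 6*7/2 = 33 - 21 = 12.
       U_Y = n1*n2 - U_X = 42 - 12 = 30.
Step 4: Ties are present, so use the tie-corrected normal approximation (with continuity correction) for the p-value.
Step 5: p-value = 0.223363; compare to alpha = 0.1. fail to reject H0.

U_X = 12, p = 0.223363, fail to reject H0 at alpha = 0.1.


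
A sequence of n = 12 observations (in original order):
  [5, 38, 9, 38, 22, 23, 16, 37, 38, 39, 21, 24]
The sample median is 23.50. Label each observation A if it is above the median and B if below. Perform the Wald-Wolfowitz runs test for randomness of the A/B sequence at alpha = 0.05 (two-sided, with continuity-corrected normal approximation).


Step 1: Compute median = 23.50; label A = above, B = below.
Labels in order: BABABBBAAABA  (n_A = 6, n_B = 6)
Step 2: Count runs R = 8.
Step 3: Under H0 (random ordering), E[R] = 2*n_A*n_B/(n_A+n_B) + 1 = 2*6*6/12 + 1 = 7.0000.
        Var[R] = 2*n_A*n_B*(2*n_A*n_B - n_A - n_B) / ((n_A+n_B)^2 * (n_A+n_B-1)) = 4320/1584 = 2.7273.
        SD[R] = 1.6514.
Step 4: Continuity-corrected z = (R - 0.5 - E[R]) / SD[R] = (8 - 0.5 - 7.0000) / 1.6514 = 0.3028.
Step 5: Two-sided p-value via normal approximation = 2*(1 - Phi(|z|)) = 0.762069.
Step 6: alpha = 0.05. fail to reject H0.

R = 8, z = 0.3028, p = 0.762069, fail to reject H0.


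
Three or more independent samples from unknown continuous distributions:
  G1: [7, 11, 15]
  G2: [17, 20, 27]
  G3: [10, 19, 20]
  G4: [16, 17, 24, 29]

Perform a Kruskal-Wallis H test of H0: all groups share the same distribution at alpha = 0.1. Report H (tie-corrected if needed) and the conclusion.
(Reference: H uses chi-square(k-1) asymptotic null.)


Step 1: Combine all N = 13 observations and assign midranks.
sorted (value, group, rank): (7,G1,1), (10,G3,2), (11,G1,3), (15,G1,4), (16,G4,5), (17,G2,6.5), (17,G4,6.5), (19,G3,8), (20,G2,9.5), (20,G3,9.5), (24,G4,11), (27,G2,12), (29,G4,13)
Step 2: Sum ranks within each group.
R_1 = 8 (n_1 = 3)
R_2 = 28 (n_2 = 3)
R_3 = 19.5 (n_3 = 3)
R_4 = 35.5 (n_4 = 4)
Step 3: H = 12/(N(N+1)) * sum(R_i^2/n_i) - 3(N+1)
     = 12/(13*14) * (8^2/3 + 28^2/3 + 19.5^2/3 + 35.5^2/4) - 3*14
     = 0.065934 * 724.479 - 42
     = 5.767857.
Step 4: Ties present; correction factor C = 1 - 12/(13^3 - 13) = 0.994505. Corrected H = 5.767857 / 0.994505 = 5.799724.
Step 5: Under H0, H ~ chi^2(3); p-value = 0.121771.
Step 6: alpha = 0.1. fail to reject H0.

H = 5.7997, df = 3, p = 0.121771, fail to reject H0.


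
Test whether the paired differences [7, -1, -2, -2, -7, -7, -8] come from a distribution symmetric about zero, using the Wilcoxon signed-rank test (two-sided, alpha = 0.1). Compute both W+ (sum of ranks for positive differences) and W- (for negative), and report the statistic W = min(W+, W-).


Step 1: Drop any zero differences (none here) and take |d_i|.
|d| = [7, 1, 2, 2, 7, 7, 8]
Step 2: Midrank |d_i| (ties get averaged ranks).
ranks: |7|->5, |1|->1, |2|->2.5, |2|->2.5, |7|->5, |7|->5, |8|->7
Step 3: Attach original signs; sum ranks with positive sign and with negative sign.
W+ = 5 = 5
W- = 1 + 2.5 + 2.5 + 5 + 5 + 7 = 23
(Check: W+ + W- = 28 should equal n(n+1)/2 = 28.)
Step 4: Test statistic W = min(W+, W-) = 5.
Step 5: Ties in |d|, so use the tie-corrected normal approximation.
        E[W] = n(n+1)/4 = 7*8/4 = 14.
        Tie groups: |d|=2 (t=2), |d|=7 (t=3); sum(t^3 - t) = 30.
        Var[W] = n(n+1)(2n+1)/24 - sum(t^3-t)/48 = 840/24 - 30/48 = 34.375.
        z = (W - E[W]) / sqrt(Var[W]) = (5 - 14) / 5.8630 = -1.5350.
        Two-sided p = 2*Phi(z) = 0.124773.
Step 6: alpha = 0.1. fail to reject H0.

W+ = 5, W- = 23, W = min = 5, p = 0.124773, fail to reject H0.


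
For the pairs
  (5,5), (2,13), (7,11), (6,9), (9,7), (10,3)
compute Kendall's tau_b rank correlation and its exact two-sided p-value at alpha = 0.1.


Step 1: Enumerate the 15 unordered pairs (i,j) with i<j and classify each by sign(x_j-x_i) * sign(y_j-y_i).
  (1,2):dx=-3,dy=+8->D; (1,3):dx=+2,dy=+6->C; (1,4):dx=+1,dy=+4->C; (1,5):dx=+4,dy=+2->C
  (1,6):dx=+5,dy=-2->D; (2,3):dx=+5,dy=-2->D; (2,4):dx=+4,dy=-4->D; (2,5):dx=+7,dy=-6->D
  (2,6):dx=+8,dy=-10->D; (3,4):dx=-1,dy=-2->C; (3,5):dx=+2,dy=-4->D; (3,6):dx=+3,dy=-8->D
  (4,5):dx=+3,dy=-2->D; (4,6):dx=+4,dy=-6->D; (5,6):dx=+1,dy=-4->D
Step 2: C = 4, D = 11, total pairs = 15.
Step 3: tau = (C - D)/(n(n-1)/2) = (4 - 11)/15 = -0.466667.
Step 4: Exact two-sided p-value (enumerate n! = 720 permutations of y under H0): p = 0.272222.
Step 5: alpha = 0.1. fail to reject H0.

tau_b = -0.4667 (C=4, D=11), p = 0.272222, fail to reject H0.


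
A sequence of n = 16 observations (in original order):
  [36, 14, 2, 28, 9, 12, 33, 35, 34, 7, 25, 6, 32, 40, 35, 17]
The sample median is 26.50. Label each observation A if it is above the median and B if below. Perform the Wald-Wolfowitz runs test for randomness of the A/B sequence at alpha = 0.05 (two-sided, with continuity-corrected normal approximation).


Step 1: Compute median = 26.50; label A = above, B = below.
Labels in order: ABBABBAAABBBAAAB  (n_A = 8, n_B = 8)
Step 2: Count runs R = 8.
Step 3: Under H0 (random ordering), E[R] = 2*n_A*n_B/(n_A+n_B) + 1 = 2*8*8/16 + 1 = 9.0000.
        Var[R] = 2*n_A*n_B*(2*n_A*n_B - n_A - n_B) / ((n_A+n_B)^2 * (n_A+n_B-1)) = 14336/3840 = 3.7333.
        SD[R] = 1.9322.
Step 4: Continuity-corrected z = (R + 0.5 - E[R]) / SD[R] = (8 + 0.5 - 9.0000) / 1.9322 = -0.2588.
Step 5: Two-sided p-value via normal approximation = 2*(1 - Phi(|z|)) = 0.795809.
Step 6: alpha = 0.05. fail to reject H0.

R = 8, z = -0.2588, p = 0.795809, fail to reject H0.


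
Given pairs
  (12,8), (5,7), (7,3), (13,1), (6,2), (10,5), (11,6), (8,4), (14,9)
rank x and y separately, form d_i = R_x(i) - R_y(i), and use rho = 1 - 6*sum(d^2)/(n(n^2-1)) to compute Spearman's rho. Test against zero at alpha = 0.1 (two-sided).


Step 1: Rank x and y separately (midranks; no ties here).
rank(x): 12->7, 5->1, 7->3, 13->8, 6->2, 10->5, 11->6, 8->4, 14->9
rank(y): 8->8, 7->7, 3->3, 1->1, 2->2, 5->5, 6->6, 4->4, 9->9
Step 2: d_i = R_x(i) - R_y(i); compute d_i^2.
  (7-8)^2=1, (1-7)^2=36, (3-3)^2=0, (8-1)^2=49, (2-2)^2=0, (5-5)^2=0, (6-6)^2=0, (4-4)^2=0, (9-9)^2=0
sum(d^2) = 86.
Step 3: rho = 1 - 6*86 / (9*(9^2 - 1)) = 1 - 516/720 = 0.283333.
Step 4: Under H0, t = rho * sqrt((n-2)/(1-rho^2)) = 0.7817 ~ t(7).
Step 5: Two-sided p-value from the t-distribution with 7 df = 0.460030.
Step 6: alpha = 0.1. fail to reject H0.

rho = 0.2833, p = 0.460030, fail to reject H0 at alpha = 0.1.


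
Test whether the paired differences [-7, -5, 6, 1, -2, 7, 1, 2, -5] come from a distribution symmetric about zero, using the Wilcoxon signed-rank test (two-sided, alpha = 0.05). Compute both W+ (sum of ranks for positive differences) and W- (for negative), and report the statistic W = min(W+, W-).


Step 1: Drop any zero differences (none here) and take |d_i|.
|d| = [7, 5, 6, 1, 2, 7, 1, 2, 5]
Step 2: Midrank |d_i| (ties get averaged ranks).
ranks: |7|->8.5, |5|->5.5, |6|->7, |1|->1.5, |2|->3.5, |7|->8.5, |1|->1.5, |2|->3.5, |5|->5.5
Step 3: Attach original signs; sum ranks with positive sign and with negative sign.
W+ = 7 + 1.5 + 8.5 + 1.5 + 3.5 = 22
W- = 8.5 + 5.5 + 3.5 + 5.5 = 23
(Check: W+ + W- = 45 should equal n(n+1)/2 = 45.)
Step 4: Test statistic W = min(W+, W-) = 22.
Step 5: Ties in |d|, so use the tie-corrected normal approximation.
        E[W] = n(n+1)/4 = 9*10/4 = 22.5.
        Tie groups: |d|=1 (t=2), |d|=2 (t=2), |d|=5 (t=2), |d|=7 (t=2); sum(t^3 - t) = 24.
        Var[W] = n(n+1)(2n+1)/24 - sum(t^3-t)/48 = 1710/24 - 24/48 = 70.75.
        z = (W - E[W]) / sqrt(Var[W]) = (22 - 22.5) / 8.4113 = -0.0594.
        Two-sided p = 2*Phi(z) = 0.952599.
Step 6: alpha = 0.05. fail to reject H0.

W+ = 22, W- = 23, W = min = 22, p = 0.952599, fail to reject H0.


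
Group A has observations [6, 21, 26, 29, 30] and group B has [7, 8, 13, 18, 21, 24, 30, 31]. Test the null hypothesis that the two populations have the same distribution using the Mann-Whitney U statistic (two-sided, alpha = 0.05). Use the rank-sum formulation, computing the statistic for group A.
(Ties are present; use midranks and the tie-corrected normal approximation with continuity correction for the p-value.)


Step 1: Combine and sort all 13 observations; assign midranks.
sorted (value, group): (6,X), (7,Y), (8,Y), (13,Y), (18,Y), (21,X), (21,Y), (24,Y), (26,X), (29,X), (30,X), (30,Y), (31,Y)
ranks: 6->1, 7->2, 8->3, 13->4, 18->5, 21->6.5, 21->6.5, 24->8, 26->9, 29->10, 30->11.5, 30->11.5, 31->13
Step 2: Rank sum for X: R1 = 1 + 6.5 + 9 + 10 + 11.5 = 38.
Step 3: U_X = R1 - n1(n1+1)/2 = 38 - 5*6/2 = 38 - 15 = 23.
       U_Y = n1*n2 - U_X = 40 - 23 = 17.
Step 4: Ties are present, so use the tie-corrected normal approximation (with continuity correction) for the p-value.
Step 5: p-value = 0.713640; compare to alpha = 0.05. fail to reject H0.

U_X = 23, p = 0.713640, fail to reject H0 at alpha = 0.05.


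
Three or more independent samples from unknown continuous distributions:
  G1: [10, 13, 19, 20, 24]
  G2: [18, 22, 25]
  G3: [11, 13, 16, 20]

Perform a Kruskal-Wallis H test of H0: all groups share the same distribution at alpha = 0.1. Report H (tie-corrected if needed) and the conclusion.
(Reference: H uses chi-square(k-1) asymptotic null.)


Step 1: Combine all N = 12 observations and assign midranks.
sorted (value, group, rank): (10,G1,1), (11,G3,2), (13,G1,3.5), (13,G3,3.5), (16,G3,5), (18,G2,6), (19,G1,7), (20,G1,8.5), (20,G3,8.5), (22,G2,10), (24,G1,11), (25,G2,12)
Step 2: Sum ranks within each group.
R_1 = 31 (n_1 = 5)
R_2 = 28 (n_2 = 3)
R_3 = 19 (n_3 = 4)
Step 3: H = 12/(N(N+1)) * sum(R_i^2/n_i) - 3(N+1)
     = 12/(12*13) * (31^2/5 + 28^2/3 + 19^2/4) - 3*13
     = 0.076923 * 543.783 - 39
     = 2.829487.
Step 4: Ties present; correction factor C = 1 - 12/(12^3 - 12) = 0.993007. Corrected H = 2.829487 / 0.993007 = 2.849413.
Step 5: Under H0, H ~ chi^2(2); p-value = 0.240579.
Step 6: alpha = 0.1. fail to reject H0.

H = 2.8494, df = 2, p = 0.240579, fail to reject H0.


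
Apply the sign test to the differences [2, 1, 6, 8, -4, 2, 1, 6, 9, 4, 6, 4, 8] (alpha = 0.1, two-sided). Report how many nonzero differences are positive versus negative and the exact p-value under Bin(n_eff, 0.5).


Step 1: Discard zero differences. Original n = 13; n_eff = number of nonzero differences = 13.
Nonzero differences (with sign): +2, +1, +6, +8, -4, +2, +1, +6, +9, +4, +6, +4, +8
Step 2: Count signs: positive = 12, negative = 1.
Step 3: Under H0: P(positive) = 0.5, so the number of positives S ~ Bin(13, 0.5).
Step 4: Two-sided exact p-value = sum of Bin(13,0.5) probabilities at or below the observed probability = 0.003418.
Step 5: alpha = 0.1. reject H0.

n_eff = 13, pos = 12, neg = 1, p = 0.003418, reject H0.


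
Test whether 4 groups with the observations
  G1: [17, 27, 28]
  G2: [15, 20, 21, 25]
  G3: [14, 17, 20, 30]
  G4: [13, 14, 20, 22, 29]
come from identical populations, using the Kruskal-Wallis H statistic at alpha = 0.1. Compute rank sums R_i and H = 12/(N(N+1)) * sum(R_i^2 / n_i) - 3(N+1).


Step 1: Combine all N = 16 observations and assign midranks.
sorted (value, group, rank): (13,G4,1), (14,G3,2.5), (14,G4,2.5), (15,G2,4), (17,G1,5.5), (17,G3,5.5), (20,G2,8), (20,G3,8), (20,G4,8), (21,G2,10), (22,G4,11), (25,G2,12), (27,G1,13), (28,G1,14), (29,G4,15), (30,G3,16)
Step 2: Sum ranks within each group.
R_1 = 32.5 (n_1 = 3)
R_2 = 34 (n_2 = 4)
R_3 = 32 (n_3 = 4)
R_4 = 37.5 (n_4 = 5)
Step 3: H = 12/(N(N+1)) * sum(R_i^2/n_i) - 3(N+1)
     = 12/(16*17) * (32.5^2/3 + 34^2/4 + 32^2/4 + 37.5^2/5) - 3*17
     = 0.044118 * 1178.33 - 51
     = 0.985294.
Step 4: Ties present; correction factor C = 1 - 36/(16^3 - 16) = 0.991176. Corrected H = 0.985294 / 0.991176 = 0.994065.
Step 5: Under H0, H ~ chi^2(3); p-value = 0.802688.
Step 6: alpha = 0.1. fail to reject H0.

H = 0.9941, df = 3, p = 0.802688, fail to reject H0.


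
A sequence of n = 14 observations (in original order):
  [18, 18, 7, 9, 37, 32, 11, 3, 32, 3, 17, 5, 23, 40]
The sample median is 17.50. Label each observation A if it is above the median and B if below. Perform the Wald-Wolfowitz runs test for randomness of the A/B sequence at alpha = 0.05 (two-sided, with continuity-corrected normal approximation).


Step 1: Compute median = 17.50; label A = above, B = below.
Labels in order: AABBAABBABBBAA  (n_A = 7, n_B = 7)
Step 2: Count runs R = 7.
Step 3: Under H0 (random ordering), E[R] = 2*n_A*n_B/(n_A+n_B) + 1 = 2*7*7/14 + 1 = 8.0000.
        Var[R] = 2*n_A*n_B*(2*n_A*n_B - n_A - n_B) / ((n_A+n_B)^2 * (n_A+n_B-1)) = 8232/2548 = 3.2308.
        SD[R] = 1.7974.
Step 4: Continuity-corrected z = (R + 0.5 - E[R]) / SD[R] = (7 + 0.5 - 8.0000) / 1.7974 = -0.2782.
Step 5: Two-sided p-value via normal approximation = 2*(1 - Phi(|z|)) = 0.780879.
Step 6: alpha = 0.05. fail to reject H0.

R = 7, z = -0.2782, p = 0.780879, fail to reject H0.


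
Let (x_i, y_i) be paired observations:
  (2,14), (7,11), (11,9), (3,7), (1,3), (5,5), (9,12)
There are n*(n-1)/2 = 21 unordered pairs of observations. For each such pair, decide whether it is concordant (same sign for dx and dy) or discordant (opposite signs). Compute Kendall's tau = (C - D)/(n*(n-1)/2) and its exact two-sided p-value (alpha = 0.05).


Step 1: Enumerate the 21 unordered pairs (i,j) with i<j and classify each by sign(x_j-x_i) * sign(y_j-y_i).
  (1,2):dx=+5,dy=-3->D; (1,3):dx=+9,dy=-5->D; (1,4):dx=+1,dy=-7->D; (1,5):dx=-1,dy=-11->C
  (1,6):dx=+3,dy=-9->D; (1,7):dx=+7,dy=-2->D; (2,3):dx=+4,dy=-2->D; (2,4):dx=-4,dy=-4->C
  (2,5):dx=-6,dy=-8->C; (2,6):dx=-2,dy=-6->C; (2,7):dx=+2,dy=+1->C; (3,4):dx=-8,dy=-2->C
  (3,5):dx=-10,dy=-6->C; (3,6):dx=-6,dy=-4->C; (3,7):dx=-2,dy=+3->D; (4,5):dx=-2,dy=-4->C
  (4,6):dx=+2,dy=-2->D; (4,7):dx=+6,dy=+5->C; (5,6):dx=+4,dy=+2->C; (5,7):dx=+8,dy=+9->C
  (6,7):dx=+4,dy=+7->C
Step 2: C = 13, D = 8, total pairs = 21.
Step 3: tau = (C - D)/(n(n-1)/2) = (13 - 8)/21 = 0.238095.
Step 4: Exact two-sided p-value (enumerate n! = 5040 permutations of y under H0): p = 0.561905.
Step 5: alpha = 0.05. fail to reject H0.

tau_b = 0.2381 (C=13, D=8), p = 0.561905, fail to reject H0.


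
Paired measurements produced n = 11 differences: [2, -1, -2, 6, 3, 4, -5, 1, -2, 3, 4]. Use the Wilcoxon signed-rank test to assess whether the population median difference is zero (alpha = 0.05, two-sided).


Step 1: Drop any zero differences (none here) and take |d_i|.
|d| = [2, 1, 2, 6, 3, 4, 5, 1, 2, 3, 4]
Step 2: Midrank |d_i| (ties get averaged ranks).
ranks: |2|->4, |1|->1.5, |2|->4, |6|->11, |3|->6.5, |4|->8.5, |5|->10, |1|->1.5, |2|->4, |3|->6.5, |4|->8.5
Step 3: Attach original signs; sum ranks with positive sign and with negative sign.
W+ = 4 + 11 + 6.5 + 8.5 + 1.5 + 6.5 + 8.5 = 46.5
W- = 1.5 + 4 + 10 + 4 = 19.5
(Check: W+ + W- = 66 should equal n(n+1)/2 = 66.)
Step 4: Test statistic W = min(W+, W-) = 19.5.
Step 5: Ties in |d|, so use the tie-corrected normal approximation.
        E[W] = n(n+1)/4 = 11*12/4 = 33.
        Tie groups: |d|=1 (t=2), |d|=2 (t=3), |d|=3 (t=2), |d|=4 (t=2); sum(t^3 - t) = 42.
        Var[W] = n(n+1)(2n+1)/24 - sum(t^3-t)/48 = 3036/24 - 42/48 = 125.625.
        z = (W - E[W]) / sqrt(Var[W]) = (19.5 - 33) / 11.2083 = -1.2045.
        Two-sided p = 2*Phi(z) = 0.228408.
Step 6: alpha = 0.05. fail to reject H0.

W+ = 46.5, W- = 19.5, W = min = 19.5, p = 0.228408, fail to reject H0.


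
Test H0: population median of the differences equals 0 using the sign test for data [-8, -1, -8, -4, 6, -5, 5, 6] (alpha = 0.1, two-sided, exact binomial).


Step 1: Discard zero differences. Original n = 8; n_eff = number of nonzero differences = 8.
Nonzero differences (with sign): -8, -1, -8, -4, +6, -5, +5, +6
Step 2: Count signs: positive = 3, negative = 5.
Step 3: Under H0: P(positive) = 0.5, so the number of positives S ~ Bin(8, 0.5).
Step 4: Two-sided exact p-value = sum of Bin(8,0.5) probabilities at or below the observed probability = 0.726562.
Step 5: alpha = 0.1. fail to reject H0.

n_eff = 8, pos = 3, neg = 5, p = 0.726562, fail to reject H0.


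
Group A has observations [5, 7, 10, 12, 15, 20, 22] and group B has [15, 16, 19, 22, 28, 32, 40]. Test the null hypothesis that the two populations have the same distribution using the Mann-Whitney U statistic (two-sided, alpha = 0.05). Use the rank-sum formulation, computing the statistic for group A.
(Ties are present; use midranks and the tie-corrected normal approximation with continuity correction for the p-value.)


Step 1: Combine and sort all 14 observations; assign midranks.
sorted (value, group): (5,X), (7,X), (10,X), (12,X), (15,X), (15,Y), (16,Y), (19,Y), (20,X), (22,X), (22,Y), (28,Y), (32,Y), (40,Y)
ranks: 5->1, 7->2, 10->3, 12->4, 15->5.5, 15->5.5, 16->7, 19->8, 20->9, 22->10.5, 22->10.5, 28->12, 32->13, 40->14
Step 2: Rank sum for X: R1 = 1 + 2 + 3 + 4 + 5.5 + 9 + 10.5 = 35.
Step 3: U_X = R1 - n1(n1+1)/2 = 35 - 7*8/2 = 35 - 28 = 7.
       U_Y = n1*n2 - U_X = 49 - 7 = 42.
Step 4: Ties are present, so use the tie-corrected normal approximation (with continuity correction) for the p-value.
Step 5: p-value = 0.029483; compare to alpha = 0.05. reject H0.

U_X = 7, p = 0.029483, reject H0 at alpha = 0.05.


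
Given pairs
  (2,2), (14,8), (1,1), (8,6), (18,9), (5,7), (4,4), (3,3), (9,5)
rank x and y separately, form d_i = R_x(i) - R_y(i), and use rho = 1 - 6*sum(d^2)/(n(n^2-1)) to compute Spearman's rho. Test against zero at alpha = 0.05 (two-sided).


Step 1: Rank x and y separately (midranks; no ties here).
rank(x): 2->2, 14->8, 1->1, 8->6, 18->9, 5->5, 4->4, 3->3, 9->7
rank(y): 2->2, 8->8, 1->1, 6->6, 9->9, 7->7, 4->4, 3->3, 5->5
Step 2: d_i = R_x(i) - R_y(i); compute d_i^2.
  (2-2)^2=0, (8-8)^2=0, (1-1)^2=0, (6-6)^2=0, (9-9)^2=0, (5-7)^2=4, (4-4)^2=0, (3-3)^2=0, (7-5)^2=4
sum(d^2) = 8.
Step 3: rho = 1 - 6*8 / (9*(9^2 - 1)) = 1 - 48/720 = 0.933333.
Step 4: Under H0, t = rho * sqrt((n-2)/(1-rho^2)) = 6.8783 ~ t(7).
Step 5: Two-sided p-value from the t-distribution with 7 df = 0.000236.
Step 6: alpha = 0.05. reject H0.

rho = 0.9333, p = 0.000236, reject H0 at alpha = 0.05.


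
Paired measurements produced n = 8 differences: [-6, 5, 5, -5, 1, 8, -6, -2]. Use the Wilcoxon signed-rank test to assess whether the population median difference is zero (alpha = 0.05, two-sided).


Step 1: Drop any zero differences (none here) and take |d_i|.
|d| = [6, 5, 5, 5, 1, 8, 6, 2]
Step 2: Midrank |d_i| (ties get averaged ranks).
ranks: |6|->6.5, |5|->4, |5|->4, |5|->4, |1|->1, |8|->8, |6|->6.5, |2|->2
Step 3: Attach original signs; sum ranks with positive sign and with negative sign.
W+ = 4 + 4 + 1 + 8 = 17
W- = 6.5 + 4 + 6.5 + 2 = 19
(Check: W+ + W- = 36 should equal n(n+1)/2 = 36.)
Step 4: Test statistic W = min(W+, W-) = 17.
Step 5: Ties in |d|, so use the tie-corrected normal approximation.
        E[W] = n(n+1)/4 = 8*9/4 = 18.
        Tie groups: |d|=5 (t=3), |d|=6 (t=2); sum(t^3 - t) = 30.
        Var[W] = n(n+1)(2n+1)/24 - sum(t^3-t)/48 = 1224/24 - 30/48 = 50.375.
        z = (W - E[W]) / sqrt(Var[W]) = (17 - 18) / 7.0975 = -0.1409.
        Two-sided p = 2*Phi(z) = 0.887954.
Step 6: alpha = 0.05. fail to reject H0.

W+ = 17, W- = 19, W = min = 17, p = 0.887954, fail to reject H0.


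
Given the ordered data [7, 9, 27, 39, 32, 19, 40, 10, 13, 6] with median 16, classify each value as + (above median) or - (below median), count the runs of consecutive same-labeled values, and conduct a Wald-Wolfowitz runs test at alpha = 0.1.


Step 1: Compute median = 16; label A = above, B = below.
Labels in order: BBAAAAABBB  (n_A = 5, n_B = 5)
Step 2: Count runs R = 3.
Step 3: Under H0 (random ordering), E[R] = 2*n_A*n_B/(n_A+n_B) + 1 = 2*5*5/10 + 1 = 6.0000.
        Var[R] = 2*n_A*n_B*(2*n_A*n_B - n_A - n_B) / ((n_A+n_B)^2 * (n_A+n_B-1)) = 2000/900 = 2.2222.
        SD[R] = 1.4907.
Step 4: Continuity-corrected z = (R + 0.5 - E[R]) / SD[R] = (3 + 0.5 - 6.0000) / 1.4907 = -1.6771.
Step 5: Two-sided p-value via normal approximation = 2*(1 - Phi(|z|)) = 0.093533.
Step 6: alpha = 0.1. reject H0.

R = 3, z = -1.6771, p = 0.093533, reject H0.


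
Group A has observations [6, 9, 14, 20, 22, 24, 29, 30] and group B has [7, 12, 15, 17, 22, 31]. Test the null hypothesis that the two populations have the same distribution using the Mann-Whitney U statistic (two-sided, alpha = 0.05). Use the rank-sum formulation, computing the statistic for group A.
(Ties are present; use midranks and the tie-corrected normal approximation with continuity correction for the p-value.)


Step 1: Combine and sort all 14 observations; assign midranks.
sorted (value, group): (6,X), (7,Y), (9,X), (12,Y), (14,X), (15,Y), (17,Y), (20,X), (22,X), (22,Y), (24,X), (29,X), (30,X), (31,Y)
ranks: 6->1, 7->2, 9->3, 12->4, 14->5, 15->6, 17->7, 20->8, 22->9.5, 22->9.5, 24->11, 29->12, 30->13, 31->14
Step 2: Rank sum for X: R1 = 1 + 3 + 5 + 8 + 9.5 + 11 + 12 + 13 = 62.5.
Step 3: U_X = R1 - n1(n1+1)/2 = 62.5 - 8*9/2 = 62.5 - 36 = 26.5.
       U_Y = n1*n2 - U_X = 48 - 26.5 = 21.5.
Step 4: Ties are present, so use the tie-corrected normal approximation (with continuity correction) for the p-value.
Step 5: p-value = 0.796034; compare to alpha = 0.05. fail to reject H0.

U_X = 26.5, p = 0.796034, fail to reject H0 at alpha = 0.05.
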